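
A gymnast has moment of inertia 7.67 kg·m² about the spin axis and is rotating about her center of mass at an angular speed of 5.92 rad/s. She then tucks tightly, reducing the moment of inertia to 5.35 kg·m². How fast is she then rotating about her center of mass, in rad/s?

ω₂ ≈ 8.49 rad/s

Angular momentum about the spin axis is conserved since the torque about it is zero.
ω₂ = I₁ω₁ / I₂ = (7.670)(5.92 rad/s) / (5.350) = 8.487 rad/s.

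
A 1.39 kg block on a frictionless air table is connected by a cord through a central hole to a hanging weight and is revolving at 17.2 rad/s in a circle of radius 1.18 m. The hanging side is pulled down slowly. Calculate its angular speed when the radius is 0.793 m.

No torque about the axis ⇒ m r₁² ω₁ = m r₂² ω₂.
ω₂ = ω₁ (r₁/r₂)² = (17.2)(1.18/0.793)² = 38.08 rad/s.

ω₂ ≈ 38.1 rad/s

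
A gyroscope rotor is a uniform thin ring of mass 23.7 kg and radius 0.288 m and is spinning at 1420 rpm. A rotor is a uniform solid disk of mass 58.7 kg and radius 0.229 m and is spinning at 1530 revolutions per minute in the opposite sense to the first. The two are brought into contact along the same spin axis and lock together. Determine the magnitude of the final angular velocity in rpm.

|ω_f| ≈ 125 rpm

No external torque acts about the common axis, so total angular momentum is conserved.
Moments of inertia: I_A = (23.7)(0.288)² = 1.966 kg·m²; I_B = ½(58.7)(0.229)² = 1.539 kg·m².
Taking A's sense as positive: L = (1.966)(1420) − (1.539)(1530) = 436.5 kg·m²·rpm.
Combined I = 1.966 + 1.539 = 3.505 kg·m².
ω_f = L / I = 436.5 / 3.505 = 124.5 rpm.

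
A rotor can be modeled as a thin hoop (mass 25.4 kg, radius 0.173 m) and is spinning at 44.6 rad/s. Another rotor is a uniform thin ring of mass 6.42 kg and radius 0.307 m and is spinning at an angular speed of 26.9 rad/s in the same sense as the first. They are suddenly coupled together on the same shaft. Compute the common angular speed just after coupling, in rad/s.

No external torque acts about the common axis, so total angular momentum is conserved.
Moments of inertia: I_A = (25.4)(0.173)² = 0.7602 kg·m²; I_B = (6.42)(0.307)² = 0.6051 kg·m².
Taking A's sense as positive: L = (0.7602)(44.6) + (0.6051)(26.9) = 50.18 kg·m²·rad/s.
Combined I = 0.7602 + 0.6051 = 1.365 kg·m².
ω_f = L / I = 50.18 / 1.365 = 36.76 rad/s.

|ω_f| ≈ 36.8 rad/s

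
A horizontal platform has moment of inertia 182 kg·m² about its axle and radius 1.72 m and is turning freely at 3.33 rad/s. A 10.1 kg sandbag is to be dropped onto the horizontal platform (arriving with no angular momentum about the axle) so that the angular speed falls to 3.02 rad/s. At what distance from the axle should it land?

No external torque acts about the axle; L_before = L_after.
I_p ω_i = (I_p + m r²) ω_f ⇒ m r² = I_p(ω_i/ω_f − 1) = 182.0(3.33/3.02 − 1) = 18.68 kg·m².
r = √(18.68/10.1) = 1.360 m.

r ≈ 1.36 m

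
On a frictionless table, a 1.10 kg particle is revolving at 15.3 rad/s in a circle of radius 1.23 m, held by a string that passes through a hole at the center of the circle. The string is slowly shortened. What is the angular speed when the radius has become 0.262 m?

ω₂ ≈ 337 rad/s

The constraining force is radial, so m r² ω about the center is conserved.
ω₂ = ω₁ (r₁/r₂)² = (15.3)(1.23/0.262)² = 337.2 rad/s.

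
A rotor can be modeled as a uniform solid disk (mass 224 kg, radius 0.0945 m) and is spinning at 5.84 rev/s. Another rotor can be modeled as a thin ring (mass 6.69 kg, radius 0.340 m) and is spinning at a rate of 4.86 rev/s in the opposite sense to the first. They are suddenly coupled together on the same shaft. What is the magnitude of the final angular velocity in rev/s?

|ω_f| ≈ 1.17 rev/s

No external torque acts about the common axis, so total angular momentum is conserved.
Moments of inertia: I_A = ½(224)(0.0945)² = 1.000 kg·m²; I_B = (6.69)(0.340)² = 0.7734 kg·m².
Taking A's sense as positive: L = (1.000)(5.84) − (0.7734)(4.86) = 2.083 kg·m²·rev/s.
Combined I = 1.000 + 0.7734 = 1.774 kg·m².
ω_f = L / I = 2.083 / 1.774 = 1.174 rev/s.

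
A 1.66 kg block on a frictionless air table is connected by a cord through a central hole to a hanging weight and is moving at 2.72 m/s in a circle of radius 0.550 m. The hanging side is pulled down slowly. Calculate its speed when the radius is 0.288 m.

The only horizontal force on the mass is along the cord (radial), so it exerts no torque about the hole and angular momentum m v r is conserved.
v₂ = v₁ r₁ / r₂ = (2.72)(0.550) / (0.288) = 5.194 m/s.

v₂ ≈ 5.19 m/s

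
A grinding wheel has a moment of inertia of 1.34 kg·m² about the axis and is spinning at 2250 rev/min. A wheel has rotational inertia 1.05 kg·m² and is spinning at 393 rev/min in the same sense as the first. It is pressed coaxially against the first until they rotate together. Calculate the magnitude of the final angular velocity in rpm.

No external torque acts about the common axis, so total angular momentum is conserved.
Taking A's sense as positive: L = (1.340)(2250) + (1.050)(393) = 3428 kg·m²·rpm.
Combined I = 1.340 + 1.050 = 2.390 kg·m².
ω_f = L / I = 3428 / 2.390 = 1434 rpm.

|ω_f| ≈ 1430 rpm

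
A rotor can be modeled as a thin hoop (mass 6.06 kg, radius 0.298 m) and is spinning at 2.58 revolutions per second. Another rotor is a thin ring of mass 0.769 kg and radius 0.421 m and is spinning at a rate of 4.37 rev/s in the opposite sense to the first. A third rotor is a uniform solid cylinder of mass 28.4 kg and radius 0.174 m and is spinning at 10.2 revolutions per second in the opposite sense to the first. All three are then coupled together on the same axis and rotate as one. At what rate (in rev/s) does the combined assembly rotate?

The coupling torques are internal; angular momentum about the shared axis is conserved.
Moments of inertia: I_A = (6.06)(0.298)² = 0.5382 kg·m²; I_B = (0.769)(0.421)² = 0.1363 kg·m²; I_C = ½(28.4)(0.174)² = 0.4299 kg·m².
Taking A's sense as positive: L = (0.5382)(2.58) − (0.1363)(4.37) − (0.4299)(10.2) = -3.592 kg·m²·rev/s.
Combined I = 0.5382 + 0.1363 + 0.4299 = 1.104 kg·m².
ω_f = L / I = -3.592 / 1.104 = -3.253 rev/s.

|ω_f| ≈ 3.25 rev/s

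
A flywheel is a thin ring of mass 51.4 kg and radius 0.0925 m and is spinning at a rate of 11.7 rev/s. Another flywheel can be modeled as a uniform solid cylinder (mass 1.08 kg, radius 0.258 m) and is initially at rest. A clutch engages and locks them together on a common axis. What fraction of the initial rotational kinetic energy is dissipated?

The coupling torques are internal; angular momentum about the shared axis is conserved.
Moments of inertia: I_A = (51.4)(0.0925)² = 0.4398 kg·m²; I_B = ½(1.08)(0.258)² = 0.03594 kg·m².
Taking A's sense as positive: L = (0.4398)(11.7) = 5.146 kg·m²·rev/s.
Combined I = 0.4398 + 0.03594 = 0.4757 kg·m².
ω_f = L / I = 5.146 / 0.4757 = 10.82 rev/s.
KE_i = ½ΣIω² = 1188 J; KE_f = ½(0.4757)(67.96)² = 1099 J.
Fraction dissipated = (KE_i − KE_f)/KE_i = 0.07556.

fraction ≈ 0.0756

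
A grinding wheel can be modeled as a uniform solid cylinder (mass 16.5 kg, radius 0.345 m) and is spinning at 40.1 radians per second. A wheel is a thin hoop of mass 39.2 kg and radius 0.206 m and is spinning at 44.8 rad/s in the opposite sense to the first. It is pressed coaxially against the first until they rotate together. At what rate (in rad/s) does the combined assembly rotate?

No external torque acts about the common axis, so total angular momentum is conserved.
Moments of inertia: I_A = ½(16.5)(0.345)² = 0.9820 kg·m²; I_B = (39.2)(0.206)² = 1.663 kg·m².
Taking A's sense as positive: L = (0.9820)(40.1) − (1.663)(44.8) = -35.15 kg·m²·rad/s.
Combined I = 0.9820 + 1.663 = 2.645 kg·m².
ω_f = L / I = -35.15 / 2.645 = -13.29 rad/s.

|ω_f| ≈ 13.3 rad/s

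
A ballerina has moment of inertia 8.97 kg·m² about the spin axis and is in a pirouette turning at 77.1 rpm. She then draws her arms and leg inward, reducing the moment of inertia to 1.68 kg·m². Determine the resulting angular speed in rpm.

ω₂ ≈ 412 rpm

With no external torque about the axis, L is conserved: I₁ω₁ = I₂ω₂.
ω₂ = I₁ω₁ / I₂ = (8.970)(77.1 rpm) / (1.680) = 411.7 rpm.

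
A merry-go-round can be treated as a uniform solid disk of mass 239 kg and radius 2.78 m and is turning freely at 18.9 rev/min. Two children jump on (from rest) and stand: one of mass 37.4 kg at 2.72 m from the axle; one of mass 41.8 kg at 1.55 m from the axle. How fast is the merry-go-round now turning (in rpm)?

The added mass arrives with no angular momentum about the axle, and any external torque about the axle is negligible, so the system's angular momentum is conserved.
I_p = ½(239)(2.78)² = 923.5 kg·m².
Added inertia Σmr² = (37.4)(2.72)² + (41.8)(1.55)² = 377.1 kg·m²; I_f = 923.5 + 377.1 = 1301 kg·m².
ω_f = I_p ω_i / I_f = (923.5)(18.9) / 1301 = 13.42 rpm.

ω_f ≈ 13.4 rpm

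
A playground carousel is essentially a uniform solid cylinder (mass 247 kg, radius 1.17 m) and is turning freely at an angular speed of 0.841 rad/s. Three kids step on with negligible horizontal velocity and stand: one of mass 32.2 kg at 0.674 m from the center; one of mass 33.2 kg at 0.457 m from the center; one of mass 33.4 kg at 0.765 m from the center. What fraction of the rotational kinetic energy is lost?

fraction ≈ 0.196

No external torque acts about the center; L_before = L_after.
I_p = ½(247)(1.17)² = 169.1 kg·m².
Added inertia Σmr² = (32.2)(0.674)² + (33.2)(0.457)² + (33.4)(0.765)² = 41.11 kg·m²; I_f = 169.1 + 41.11 = 210.2 kg·m².
ω_f = I_p ω_i / I_f = (169.1)(0.841) / 210.2 = 0.6765 rad/s.
KE_i = ½(169.1)(0.8410 rad/s)² = 59.79 J; KE_f = ½(210.2)(0.6765)² = 48.09 J.
Fraction lost = 0.1956.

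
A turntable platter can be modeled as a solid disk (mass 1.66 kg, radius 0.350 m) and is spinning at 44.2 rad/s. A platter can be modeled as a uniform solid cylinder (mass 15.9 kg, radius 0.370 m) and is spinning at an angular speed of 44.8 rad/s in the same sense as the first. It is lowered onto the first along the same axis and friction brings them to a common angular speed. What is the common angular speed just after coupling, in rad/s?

No external torque acts about the common axis, so total angular momentum is conserved.
Moments of inertia: I_A = ½(1.66)(0.350)² = 0.1017 kg·m²; I_B = ½(15.9)(0.370)² = 1.088 kg·m².
Taking A's sense as positive: L = (0.1017)(44.2) + (1.088)(44.8) = 53.25 kg·m²·rad/s.
Combined I = 0.1017 + 1.088 = 1.190 kg·m².
ω_f = L / I = 53.25 / 1.190 = 44.75 rad/s.

|ω_f| ≈ 44.7 rad/s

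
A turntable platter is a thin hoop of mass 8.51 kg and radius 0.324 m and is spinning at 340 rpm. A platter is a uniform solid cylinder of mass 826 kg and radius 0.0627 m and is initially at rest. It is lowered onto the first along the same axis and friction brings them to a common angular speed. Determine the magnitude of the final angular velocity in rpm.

|ω_f| ≈ 121 rpm

No external torque acts about the common axis, so total angular momentum is conserved.
Moments of inertia: I_A = (8.51)(0.324)² = 0.8933 kg·m²; I_B = ½(826)(0.0627)² = 1.624 kg·m².
Taking A's sense as positive: L = (0.8933)(340) = 303.7 kg·m²·rpm.
Combined I = 0.8933 + 1.624 = 2.517 kg·m².
ω_f = L / I = 303.7 / 2.517 = 120.7 rpm.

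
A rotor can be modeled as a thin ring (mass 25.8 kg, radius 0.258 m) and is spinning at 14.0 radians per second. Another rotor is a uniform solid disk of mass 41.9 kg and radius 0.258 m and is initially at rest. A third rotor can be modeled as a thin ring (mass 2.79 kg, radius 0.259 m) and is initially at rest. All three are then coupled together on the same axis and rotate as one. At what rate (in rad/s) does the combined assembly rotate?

No external torque acts about the common axis, so total angular momentum is conserved.
Moments of inertia: I_A = (25.8)(0.258)² = 1.717 kg·m²; I_B = ½(41.9)(0.258)² = 1.395 kg·m²; I_C = (2.79)(0.259)² = 0.1872 kg·m².
Taking A's sense as positive: L = (1.717)(14.0) = 24.04 kg·m²·rad/s.
Combined I = 1.717 + 1.395 + 0.1872 = 3.299 kg·m².
ω_f = L / I = 24.04 / 3.299 = 7.288 rad/s.

|ω_f| ≈ 7.29 rad/s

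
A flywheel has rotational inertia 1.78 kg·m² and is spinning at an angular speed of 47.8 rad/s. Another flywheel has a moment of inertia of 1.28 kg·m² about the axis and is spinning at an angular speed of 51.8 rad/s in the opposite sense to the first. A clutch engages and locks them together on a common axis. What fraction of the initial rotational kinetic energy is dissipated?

No external torque acts about the common axis, so total angular momentum is conserved.
Taking A's sense as positive: L = (1.780)(47.8) − (1.280)(51.8) = 18.78 kg·m²·rad/s.
Combined I = 1.780 + 1.280 = 3.060 kg·m².
ω_f = L / I = 18.78 / 3.060 = 6.137 rad/s.
KE_i = ½ΣIω² = 3751 J; KE_f = ½(3.060)(6.137)² = 57.63 J.
Fraction dissipated = (KE_i − KE_f)/KE_i = 0.9846.

fraction ≈ 0.985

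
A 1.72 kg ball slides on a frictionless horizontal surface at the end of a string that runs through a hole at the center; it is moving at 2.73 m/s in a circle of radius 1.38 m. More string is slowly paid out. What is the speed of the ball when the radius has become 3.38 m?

v₂ ≈ 1.11 m/s

The only horizontal force on the mass is along the cord (radial), so it exerts no torque about the hole and angular momentum m v r is conserved.
v₂ = v₁ r₁ / r₂ = (2.73)(1.38) / (3.38) = 1.115 m/s.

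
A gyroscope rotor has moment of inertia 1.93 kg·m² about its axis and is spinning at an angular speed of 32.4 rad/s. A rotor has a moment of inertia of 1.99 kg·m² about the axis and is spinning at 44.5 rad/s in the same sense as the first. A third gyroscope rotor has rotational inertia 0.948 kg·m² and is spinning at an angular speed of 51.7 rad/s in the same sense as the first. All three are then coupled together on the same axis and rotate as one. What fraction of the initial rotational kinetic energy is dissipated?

No external torque acts about the common axis, so total angular momentum is conserved.
Taking A's sense as positive: L = (1.930)(32.4) + (1.990)(44.5) + (0.9480)(51.7) = 200.1 kg·m²·rad/s.
Combined I = 1.930 + 1.990 + 0.9480 = 4.868 kg·m².
ω_f = L / I = 200.1 / 4.868 = 41.10 rad/s.
KE_i = ½ΣIω² = 4250 J; KE_f = ½(4.868)(41.10)² = 4113 J.
Fraction dissipated = (KE_i − KE_f)/KE_i = 0.03242.

fraction ≈ 0.0324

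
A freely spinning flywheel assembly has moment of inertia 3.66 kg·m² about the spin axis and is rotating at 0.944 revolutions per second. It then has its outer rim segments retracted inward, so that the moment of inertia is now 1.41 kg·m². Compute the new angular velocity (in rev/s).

ω₂ ≈ 2.45 rev/s

No external torque acts about the spin axis, so angular momentum is conserved.
ω₂ = I₁ω₁ / I₂ = (3.660)(0.944 rev/s) / (1.410) = 2.450 rev/s.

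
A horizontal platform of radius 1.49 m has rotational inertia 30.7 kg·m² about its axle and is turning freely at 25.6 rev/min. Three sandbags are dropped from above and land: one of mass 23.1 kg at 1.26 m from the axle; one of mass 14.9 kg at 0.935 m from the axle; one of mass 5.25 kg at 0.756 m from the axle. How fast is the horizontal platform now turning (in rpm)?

ω_f ≈ 9.42 rpm

The added mass arrives with no angular momentum about the axle, and any external torque about the axle is negligible, so the system's angular momentum is conserved.
Added inertia Σmr² = (23.1)(1.26)² + (14.9)(0.935)² + (5.25)(0.756)² = 52.70 kg·m²; I_f = 30.70 + 52.70 = 83.40 kg·m².
ω_f = I_p ω_i / I_f = (30.70)(25.6) / 83.40 = 9.423 rpm.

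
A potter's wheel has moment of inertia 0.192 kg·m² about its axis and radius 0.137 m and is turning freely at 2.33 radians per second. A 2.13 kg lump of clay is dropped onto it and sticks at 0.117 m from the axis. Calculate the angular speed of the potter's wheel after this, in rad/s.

ω_f ≈ 2.02 rad/s

No external torque acts about the axis; L_before = L_after.
Added inertia Σmr² = (2.13)(0.117)² = 0.02916 kg·m²; I_f = 0.1920 + 0.02916 = 0.2212 kg·m².
ω_f = I_p ω_i / I_f = (0.1920)(2.33) / 0.2212 = 2.023 rad/s.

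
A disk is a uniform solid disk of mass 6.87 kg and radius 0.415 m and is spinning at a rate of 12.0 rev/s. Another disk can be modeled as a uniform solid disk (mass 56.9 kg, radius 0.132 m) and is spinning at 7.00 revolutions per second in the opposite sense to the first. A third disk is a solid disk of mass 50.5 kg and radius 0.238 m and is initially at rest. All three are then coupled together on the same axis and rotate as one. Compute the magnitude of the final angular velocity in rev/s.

|ω_f| ≈ 1.44 rev/s

No external torque acts about the common axis, so total angular momentum is conserved.
Moments of inertia: I_A = ½(6.87)(0.415)² = 0.5916 kg·m²; I_B = ½(56.9)(0.132)² = 0.4957 kg·m²; I_C = ½(50.5)(0.238)² = 1.430 kg·m².
Taking A's sense as positive: L = (0.5916)(12.0) − (0.4957)(7.00) = 3.629 kg·m²·rev/s.
Combined I = 0.5916 + 0.4957 + 1.430 = 2.518 kg·m².
ω_f = L / I = 3.629 / 2.518 = 1.442 rev/s.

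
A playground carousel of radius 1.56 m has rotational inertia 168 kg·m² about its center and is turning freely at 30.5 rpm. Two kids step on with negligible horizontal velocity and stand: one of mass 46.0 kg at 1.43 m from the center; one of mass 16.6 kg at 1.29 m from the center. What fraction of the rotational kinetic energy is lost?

fraction ≈ 0.420

The added mass arrives with no angular momentum about the center, and any external torque about the center is negligible, so the system's angular momentum is conserved.
Added inertia Σmr² = (46.0)(1.43)² + (16.6)(1.29)² = 121.7 kg·m²; I_f = 168.0 + 121.7 = 289.7 kg·m².
ω_f = I_p ω_i / I_f = (168.0)(30.5) / 289.7 = 17.69 rpm.
KE_i = ½(168.0)(3.194 rad/s)² = 856.9 J; KE_f = ½(289.7)(1.852)² = 497.0 J.
Fraction lost = 0.4201.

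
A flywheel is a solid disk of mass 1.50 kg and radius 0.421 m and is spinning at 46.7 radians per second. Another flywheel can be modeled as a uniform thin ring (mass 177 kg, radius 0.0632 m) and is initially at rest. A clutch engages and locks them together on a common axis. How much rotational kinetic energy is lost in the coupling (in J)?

ΔKE lost ≈ 122 J

No external torque acts about the common axis, so total angular momentum is conserved.
Moments of inertia: I_A = ½(1.50)(0.421)² = 0.1329 kg·m²; I_B = (177)(0.0632)² = 0.7070 kg·m².
Taking A's sense as positive: L = (0.1329)(46.7) = 6.208 kg·m²·rad/s.
Combined I = 0.1329 + 0.7070 = 0.8399 kg·m².
ω_f = L / I = 6.208 / 0.8399 = 7.391 rad/s.
KE_i = ½ΣIω² = 145.0 J; KE_f = ½(0.8399)(7.391)² = 22.94 J.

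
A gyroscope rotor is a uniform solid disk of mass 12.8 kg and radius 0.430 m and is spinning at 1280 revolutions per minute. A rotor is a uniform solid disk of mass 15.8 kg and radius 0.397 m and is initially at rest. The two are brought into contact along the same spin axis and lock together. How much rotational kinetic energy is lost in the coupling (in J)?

The coupling torques are internal; angular momentum about the shared axis is conserved.
Moments of inertia: I_A = ½(12.8)(0.430)² = 1.183 kg·m²; I_B = ½(15.8)(0.397)² = 1.245 kg·m².
Taking A's sense as positive: L = (1.183)(1280) = 1515 kg·m²·rpm.
Combined I = 1.183 + 1.245 = 2.428 kg·m².
ω_f = L / I = 1515 / 2.428 = 623.7 rpm.
KE_i = ½ΣIω² = 10630 J; KE_f = ½(2.428)(65.32)² = 5180 J.

ΔKE lost ≈ 5450 J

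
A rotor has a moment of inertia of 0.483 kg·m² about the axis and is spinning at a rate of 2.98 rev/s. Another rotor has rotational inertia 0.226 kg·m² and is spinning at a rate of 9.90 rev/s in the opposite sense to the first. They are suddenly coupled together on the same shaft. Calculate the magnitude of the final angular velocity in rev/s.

|ω_f| ≈ 1.13 rev/s

No external torque acts about the common axis, so total angular momentum is conserved.
Taking A's sense as positive: L = (0.4830)(2.98) − (0.2260)(9.90) = -0.7981 kg·m²·rev/s.
Combined I = 0.4830 + 0.2260 = 0.7090 kg·m².
ω_f = L / I = -0.7981 / 0.7090 = -1.126 rev/s.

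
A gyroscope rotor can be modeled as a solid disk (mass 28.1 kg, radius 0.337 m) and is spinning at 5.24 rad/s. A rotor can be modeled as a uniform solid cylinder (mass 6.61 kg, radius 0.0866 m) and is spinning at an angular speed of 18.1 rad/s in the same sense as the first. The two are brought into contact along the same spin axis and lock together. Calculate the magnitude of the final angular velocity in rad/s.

The coupling torques are internal; angular momentum about the shared axis is conserved.
Moments of inertia: I_A = ½(28.1)(0.337)² = 1.596 kg·m²; I_B = ½(6.61)(0.0866)² = 0.02479 kg·m².
Taking A's sense as positive: L = (1.596)(5.24) + (0.02479)(18.1) = 8.810 kg·m²·rad/s.
Combined I = 1.596 + 0.02479 = 1.620 kg·m².
ω_f = L / I = 8.810 / 1.620 = 5.437 rad/s.

|ω_f| ≈ 5.44 rad/s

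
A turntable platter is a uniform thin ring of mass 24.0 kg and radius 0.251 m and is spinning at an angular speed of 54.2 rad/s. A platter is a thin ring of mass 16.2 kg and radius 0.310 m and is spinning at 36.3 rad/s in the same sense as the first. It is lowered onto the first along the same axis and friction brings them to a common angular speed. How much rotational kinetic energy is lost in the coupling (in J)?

The coupling torques are internal; angular momentum about the shared axis is conserved.
Moments of inertia: I_A = (24.0)(0.251)² = 1.512 kg·m²; I_B = (16.2)(0.310)² = 1.557 kg·m².
Taking A's sense as positive: L = (1.512)(54.2) + (1.557)(36.3) = 138.5 kg·m²·rad/s.
Combined I = 1.512 + 1.557 = 3.069 kg·m².
ω_f = L / I = 138.5 / 3.069 = 45.12 rad/s.
KE_i = ½ΣIω² = 3247 J; KE_f = ½(3.069)(45.12)² = 3124 J.

ΔKE lost ≈ 123 J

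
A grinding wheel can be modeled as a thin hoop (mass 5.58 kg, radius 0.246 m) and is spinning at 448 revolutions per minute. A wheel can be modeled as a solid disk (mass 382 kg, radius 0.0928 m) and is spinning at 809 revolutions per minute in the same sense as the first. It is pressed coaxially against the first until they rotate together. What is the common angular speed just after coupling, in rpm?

|ω_f| ≈ 748 rpm

The coupling torques are internal; angular momentum about the shared axis is conserved.
Moments of inertia: I_A = (5.58)(0.246)² = 0.3377 kg·m²; I_B = ½(382)(0.0928)² = 1.645 kg·m².
Taking A's sense as positive: L = (0.3377)(448) + (1.645)(809) = 1482 kg·m²·rpm.
Combined I = 0.3377 + 1.645 = 1.983 kg·m².
ω_f = L / I = 1482 / 1.983 = 747.5 rpm.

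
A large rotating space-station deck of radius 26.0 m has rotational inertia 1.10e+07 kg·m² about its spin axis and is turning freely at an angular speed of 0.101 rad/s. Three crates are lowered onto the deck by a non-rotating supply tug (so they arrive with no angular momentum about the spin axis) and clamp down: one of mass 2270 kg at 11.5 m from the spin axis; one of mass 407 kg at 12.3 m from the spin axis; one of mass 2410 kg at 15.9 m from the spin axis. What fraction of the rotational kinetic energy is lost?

The added mass arrives with no angular momentum about the spin axis, and any external torque about the spin axis is negligible, so the system's angular momentum is conserved.
Added inertia Σmr² = (2270)(11.5)² + (407)(12.3)² + (2410)(15.9)² = 9.711e+05 kg·m²; I_f = 1.100e+07 + 9.711e+05 = 1.197e+07 kg·m².
ω_f = I_p ω_i / I_f = (1.100e+07)(0.101) / 1.197e+07 = 0.09281 rad/s.
KE_i = ½(1.100e+07)(0.1010 rad/s)² = 56110 J; KE_f = ½(1.197e+07)(0.09281)² = 51550 J.
Fraction lost = 0.08112.

fraction ≈ 0.0811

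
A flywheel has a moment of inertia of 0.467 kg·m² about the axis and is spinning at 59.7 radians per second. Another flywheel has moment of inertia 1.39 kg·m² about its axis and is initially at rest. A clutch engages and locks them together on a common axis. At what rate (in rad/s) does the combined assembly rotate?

|ω_f| ≈ 15.0 rad/s

The coupling torques are internal; angular momentum about the shared axis is conserved.
Taking A's sense as positive: L = (0.4670)(59.7) = 27.88 kg·m²·rad/s.
Combined I = 0.4670 + 1.390 = 1.857 kg·m².
ω_f = L / I = 27.88 / 1.857 = 15.01 rad/s.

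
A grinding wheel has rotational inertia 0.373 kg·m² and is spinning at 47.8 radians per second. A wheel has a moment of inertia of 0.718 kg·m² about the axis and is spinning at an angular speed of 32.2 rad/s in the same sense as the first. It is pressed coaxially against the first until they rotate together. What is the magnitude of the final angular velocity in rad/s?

|ω_f| ≈ 37.5 rad/s

No external torque acts about the common axis, so total angular momentum is conserved.
Taking A's sense as positive: L = (0.3730)(47.8) + (0.7180)(32.2) = 40.95 kg·m²·rad/s.
Combined I = 0.3730 + 0.7180 = 1.091 kg·m².
ω_f = L / I = 40.95 / 1.091 = 37.53 rad/s.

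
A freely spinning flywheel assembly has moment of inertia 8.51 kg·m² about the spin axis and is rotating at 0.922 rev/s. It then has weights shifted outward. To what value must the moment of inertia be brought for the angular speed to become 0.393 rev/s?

I₂ ≈ 20.0 kg·m²

With no external torque about the axis, L is conserved: I₁ω₁ = I₂ω₂.
I₂ = I₁ω₁ / ω₂ = (8.51)(0.922) / (0.393) = 19.96 kg·m².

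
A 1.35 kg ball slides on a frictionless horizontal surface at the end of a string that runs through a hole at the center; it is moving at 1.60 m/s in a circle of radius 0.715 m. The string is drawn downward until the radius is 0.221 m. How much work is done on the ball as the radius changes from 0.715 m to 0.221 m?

W ≈ 16.4 J

Central (radial) force ⇒ zero torque about the center ⇒ m v r is constant.
v₂ = v₁ r₁ / r₂ = (1.60)(0.715) / (0.221) = 5.176 m/s.
W = ΔKE = ½m(v₂² − v₁²) = 16.36 J.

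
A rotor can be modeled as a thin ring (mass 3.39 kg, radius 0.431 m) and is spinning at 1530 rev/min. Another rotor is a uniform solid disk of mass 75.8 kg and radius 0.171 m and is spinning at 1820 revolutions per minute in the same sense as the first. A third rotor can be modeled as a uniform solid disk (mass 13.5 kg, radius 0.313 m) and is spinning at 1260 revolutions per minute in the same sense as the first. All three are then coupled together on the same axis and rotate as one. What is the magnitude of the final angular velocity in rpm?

The coupling torques are internal; angular momentum about the shared axis is conserved.
Moments of inertia: I_A = (3.39)(0.431)² = 0.6297 kg·m²; I_B = ½(75.8)(0.171)² = 1.108 kg·m²; I_C = ½(13.5)(0.313)² = 0.6613 kg·m².
Taking A's sense as positive: L = (0.6297)(1530) + (1.108)(1820) + (0.6613)(1260) = 3814 kg·m²·rpm.
Combined I = 0.6297 + 1.108 + 0.6613 = 2.399 kg·m².
ω_f = L / I = 3814 / 2.399 = 1590 rpm.

|ω_f| ≈ 1590 rpm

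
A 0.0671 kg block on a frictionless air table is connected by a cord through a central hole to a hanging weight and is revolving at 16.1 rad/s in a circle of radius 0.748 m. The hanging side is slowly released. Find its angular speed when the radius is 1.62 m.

ω₂ ≈ 3.43 rad/s

The constraining force is radial, so m r² ω about the center is conserved.
ω₂ = ω₁ (r₁/r₂)² = (16.1)(0.748/1.62)² = 3.432 rad/s.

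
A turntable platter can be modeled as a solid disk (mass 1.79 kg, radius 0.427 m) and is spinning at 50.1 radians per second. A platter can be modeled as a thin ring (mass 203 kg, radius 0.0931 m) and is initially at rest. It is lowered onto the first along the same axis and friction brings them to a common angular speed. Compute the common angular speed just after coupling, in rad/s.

|ω_f| ≈ 4.25 rad/s

No external torque acts about the common axis, so total angular momentum is conserved.
Moments of inertia: I_A = ½(1.79)(0.427)² = 0.1632 kg·m²; I_B = (203)(0.0931)² = 1.760 kg·m².
Taking A's sense as positive: L = (0.1632)(50.1) = 8.176 kg·m²·rad/s.
Combined I = 0.1632 + 1.760 = 1.923 kg·m².
ω_f = L / I = 8.176 / 1.923 = 4.252 rad/s.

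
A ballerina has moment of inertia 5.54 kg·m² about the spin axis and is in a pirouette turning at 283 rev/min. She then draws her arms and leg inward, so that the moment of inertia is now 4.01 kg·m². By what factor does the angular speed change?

ω₂/ω₁ ≈ 1.38

No external torque acts about the spin axis, so angular momentum is conserved.
ω₂/ω₁ = I₁/I₂ = 5.540 / 4.010 = 1.382.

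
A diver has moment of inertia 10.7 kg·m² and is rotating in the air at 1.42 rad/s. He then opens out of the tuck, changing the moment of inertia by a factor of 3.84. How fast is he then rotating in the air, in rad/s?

With no external torque about the axis, L is conserved: I₁ω₁ = I₂ω₂.
I₂ = 3.84 × 10.7 = 41.09 kg·m².
ω₂ = I₁ω₁ / I₂ = (10.70)(1.42 rad/s) / (41.09) = 0.3698 rad/s.

ω₂ ≈ 0.370 rad/s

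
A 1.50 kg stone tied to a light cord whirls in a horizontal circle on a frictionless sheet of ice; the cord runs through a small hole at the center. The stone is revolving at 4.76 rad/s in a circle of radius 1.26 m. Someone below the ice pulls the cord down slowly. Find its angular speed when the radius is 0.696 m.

The constraining force is radial, so m r² ω about the center is conserved.
ω₂ = ω₁ (r₁/r₂)² = (4.76)(1.26/0.696)² = 15.60 rad/s.

ω₂ ≈ 15.6 rad/s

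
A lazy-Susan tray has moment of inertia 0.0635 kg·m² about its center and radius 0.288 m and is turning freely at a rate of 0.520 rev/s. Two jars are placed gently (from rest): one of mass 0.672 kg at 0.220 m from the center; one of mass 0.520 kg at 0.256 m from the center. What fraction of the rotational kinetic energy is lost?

fraction ≈ 0.512

No external torque acts about the center; L_before = L_after.
Added inertia Σmr² = (0.672)(0.220)² + (0.520)(0.256)² = 0.06660 kg·m²; I_f = 0.06350 + 0.06660 = 0.1301 kg·m².
ω_f = I_p ω_i / I_f = (0.06350)(0.520) / 0.1301 = 0.2538 rev/s.
KE_i = ½(0.06350)(3.267 rad/s)² = 0.3389 J; KE_f = ½(0.1301)(1.595)² = 0.1654 J.
Fraction lost = 0.5119.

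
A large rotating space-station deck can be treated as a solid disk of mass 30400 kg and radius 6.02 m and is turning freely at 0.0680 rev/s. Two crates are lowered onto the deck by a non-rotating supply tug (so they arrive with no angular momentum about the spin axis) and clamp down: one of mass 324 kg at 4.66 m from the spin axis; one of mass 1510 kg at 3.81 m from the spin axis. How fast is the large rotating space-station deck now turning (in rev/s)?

ω_f ≈ 0.0646 rev/s

No external torque acts about the spin axis; L_before = L_after.
I_p = ½(30400)(6.02)² = 5.509e+05 kg·m².
Added inertia Σmr² = (324)(4.66)² + (1510)(3.81)² = 28960 kg·m²; I_f = 5.509e+05 + 28960 = 5.798e+05 kg·m².
ω_f = I_p ω_i / I_f = (5.509e+05)(0.0680) / 5.798e+05 = 0.06460 rev/s.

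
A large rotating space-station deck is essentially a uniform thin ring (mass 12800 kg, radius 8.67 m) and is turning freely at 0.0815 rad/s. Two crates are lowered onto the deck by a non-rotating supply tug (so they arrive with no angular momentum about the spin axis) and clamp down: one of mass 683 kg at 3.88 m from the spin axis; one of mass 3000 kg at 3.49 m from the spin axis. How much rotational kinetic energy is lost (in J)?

energy lost ≈ 148 J

No external torque acts about the spin axis; L_before = L_after.
I_p = (12800)(8.67)² = 9.622e+05 kg·m².
Added inertia Σmr² = (683)(3.88)² + (3000)(3.49)² = 46820 kg·m²; I_f = 9.622e+05 + 46820 = 1.009e+06 kg·m².
ω_f = I_p ω_i / I_f = (9.622e+05)(0.0815) / 1.009e+06 = 0.07772 rad/s.
KE_i = ½(9.622e+05)(0.08150 rad/s)² = 3195 J; KE_f = ½(1.009e+06)(0.07772)² = 3047 J.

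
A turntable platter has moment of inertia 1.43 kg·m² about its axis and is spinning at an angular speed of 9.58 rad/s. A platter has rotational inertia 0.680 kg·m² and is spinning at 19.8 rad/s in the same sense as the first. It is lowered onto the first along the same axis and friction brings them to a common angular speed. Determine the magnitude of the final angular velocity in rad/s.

|ω_f| ≈ 12.9 rad/s

The coupling torques are internal; angular momentum about the shared axis is conserved.
Taking A's sense as positive: L = (1.430)(9.58) + (0.6800)(19.8) = 27.16 kg·m²·rad/s.
Combined I = 1.430 + 0.6800 = 2.110 kg·m².
ω_f = L / I = 27.16 / 2.110 = 12.87 rad/s.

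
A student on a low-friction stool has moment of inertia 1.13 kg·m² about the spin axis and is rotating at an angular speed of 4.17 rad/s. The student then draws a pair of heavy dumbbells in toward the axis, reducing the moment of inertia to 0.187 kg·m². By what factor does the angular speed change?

ω₂/ω₁ ≈ 6.04

With no external torque about the axis, L is conserved: I₁ω₁ = I₂ω₂.
ω₂/ω₁ = I₁/I₂ = 1.130 / 0.1870 = 6.043.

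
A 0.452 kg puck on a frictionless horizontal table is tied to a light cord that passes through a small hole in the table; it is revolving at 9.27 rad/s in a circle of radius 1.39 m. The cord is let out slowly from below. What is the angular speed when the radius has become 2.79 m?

No torque about the axis ⇒ m r₁² ω₁ = m r₂² ω₂.
ω₂ = ω₁ (r₁/r₂)² = (9.27)(1.39/2.79)² = 2.301 rad/s.

ω₂ ≈ 2.30 rad/s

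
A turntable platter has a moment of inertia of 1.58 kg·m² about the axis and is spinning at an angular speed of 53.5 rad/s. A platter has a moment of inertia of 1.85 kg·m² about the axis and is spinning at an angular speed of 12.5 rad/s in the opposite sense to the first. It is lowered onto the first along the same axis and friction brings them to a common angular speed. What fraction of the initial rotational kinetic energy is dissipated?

No external torque acts about the common axis, so total angular momentum is conserved.
Taking A's sense as positive: L = (1.580)(53.5) − (1.850)(12.5) = 61.41 kg·m²·rad/s.
Combined I = 1.580 + 1.850 = 3.430 kg·m².
ω_f = L / I = 61.41 / 3.430 = 17.90 rad/s.
KE_i = ½ΣIω² = 2406 J; KE_f = ½(3.430)(17.90)² = 549.6 J.
Fraction dissipated = (KE_i − KE_f)/KE_i = 0.7715.

fraction ≈ 0.772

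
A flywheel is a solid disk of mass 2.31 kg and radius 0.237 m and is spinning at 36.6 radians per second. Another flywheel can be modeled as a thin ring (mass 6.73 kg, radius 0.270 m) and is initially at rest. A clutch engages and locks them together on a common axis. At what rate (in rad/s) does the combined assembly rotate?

The coupling torques are internal; angular momentum about the shared axis is conserved.
Moments of inertia: I_A = ½(2.31)(0.237)² = 0.06488 kg·m²; I_B = (6.73)(0.270)² = 0.4906 kg·m².
Taking A's sense as positive: L = (0.06488)(36.6) = 2.374 kg·m²·rad/s.
Combined I = 0.06488 + 0.4906 = 0.5555 kg·m².
ω_f = L / I = 2.374 / 0.5555 = 4.274 rad/s.

|ω_f| ≈ 4.27 rad/s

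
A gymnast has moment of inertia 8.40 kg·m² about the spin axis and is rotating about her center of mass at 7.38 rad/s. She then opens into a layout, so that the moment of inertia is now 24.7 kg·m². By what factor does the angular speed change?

No external torque acts about the spin axis, so angular momentum is conserved.
ω₂/ω₁ = I₁/I₂ = 8.400 / 24.70 = 0.3401.

ω₂/ω₁ ≈ 0.340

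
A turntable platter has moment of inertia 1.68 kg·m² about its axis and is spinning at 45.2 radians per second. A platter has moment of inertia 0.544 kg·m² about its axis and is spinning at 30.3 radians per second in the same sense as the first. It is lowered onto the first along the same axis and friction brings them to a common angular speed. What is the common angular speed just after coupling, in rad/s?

|ω_f| ≈ 41.6 rad/s

The coupling torques are internal; angular momentum about the shared axis is conserved.
Taking A's sense as positive: L = (1.680)(45.2) + (0.5440)(30.3) = 92.42 kg·m²·rad/s.
Combined I = 1.680 + 0.5440 = 2.224 kg·m².
ω_f = L / I = 92.42 / 2.224 = 41.56 rad/s.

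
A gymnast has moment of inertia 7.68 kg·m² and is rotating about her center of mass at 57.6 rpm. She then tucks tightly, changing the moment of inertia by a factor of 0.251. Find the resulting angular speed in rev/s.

ω₂ ≈ 3.82 rev/s

With no external torque about the axis, L is conserved: I₁ω₁ = I₂ω₂.
I₂ = 0.251 × 7.68 = 1.928 kg·m².
ω₂ = I₁ω₁ / I₂ = (7.680)(57.6 rpm) / (1.928) = 229.5 rpm = 3.825 rev/s.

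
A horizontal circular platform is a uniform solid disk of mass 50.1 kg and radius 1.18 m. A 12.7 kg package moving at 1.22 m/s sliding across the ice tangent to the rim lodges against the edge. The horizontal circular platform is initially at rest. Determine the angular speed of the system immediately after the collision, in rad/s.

About the central axle the impulsive forces during the collision are internal, so angular momentum about that axis is conserved.
I_p = ½(50.1)(1.18)² = 34.88 kg·m². Taking the sense of the package's angular momentum as positive, L_{package} = m v R = (12.7)(1.22)(1.18) = 18.28 kg·m²/s.
L_i = 0 + 18.28 = 18.28 kg·m²/s.
After sticking, I_f = I_p + m R² = 34.88 + (12.7)(1.18)² = 52.56 kg·m².
ω_f = L_i / I_f = 18.28 / 52.56 = 0.3478 rad/s.

|ω_f| ≈ 0.348 rad/s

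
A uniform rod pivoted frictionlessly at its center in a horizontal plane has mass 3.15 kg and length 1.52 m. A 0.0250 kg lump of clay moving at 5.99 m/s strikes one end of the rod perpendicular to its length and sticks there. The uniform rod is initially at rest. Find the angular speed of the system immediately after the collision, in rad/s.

The axle reaction passes through the pivot and exerts no torque about it; angular momentum about the pivot is conserved through the impact.
I_p = (1/12)(3.15)(1.52)² = 0.6065 kg·m². Taking the sense of the lump of clay's angular momentum as positive, L_{lump} = m v R = (0.0250)(5.99)(1.52/2) = 0.1138 kg·m²/s.
L_i = 0 + 0.1138 = 0.1138 kg·m²/s.
After sticking, I_f = I_p + m R² = 0.6065 + (0.0250)(1.52/2)² = 0.6209 kg·m².
ω_f = L_i / I_f = 0.1138 / 0.6209 = 0.1833 rad/s.

|ω_f| ≈ 0.183 rad/s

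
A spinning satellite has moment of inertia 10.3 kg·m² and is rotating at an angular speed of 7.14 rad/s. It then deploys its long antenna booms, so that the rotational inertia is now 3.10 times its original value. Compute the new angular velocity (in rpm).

No external torque acts about the spin axis, so angular momentum is conserved.
I₂ = 3.10 × 10.3 = 31.93 kg·m².
ω₂ = I₁ω₁ / I₂ = (10.30)(7.14 rad/s) / (31.93) = 2.303 rad/s = 21.99 rpm.

ω₂ ≈ 22.0 rpm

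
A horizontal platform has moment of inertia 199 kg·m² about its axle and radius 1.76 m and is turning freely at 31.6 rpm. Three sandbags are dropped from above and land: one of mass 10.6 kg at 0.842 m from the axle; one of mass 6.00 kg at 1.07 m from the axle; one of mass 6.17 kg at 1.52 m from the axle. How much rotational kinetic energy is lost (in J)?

energy lost ≈ 137 J

The added mass arrives with no angular momentum about the axle, and any external torque about the axle is negligible, so the system's angular momentum is conserved.
Added inertia Σmr² = (10.6)(0.842)² + (6.00)(1.07)² + (6.17)(1.52)² = 28.64 kg·m²; I_f = 199.0 + 28.64 = 227.6 kg·m².
ω_f = I_p ω_i / I_f = (199.0)(31.6) / 227.6 = 27.62 rpm.
KE_i = ½(199.0)(3.309 rad/s)² = 1090 J; KE_f = ½(227.6)(2.893)² = 952.5 J.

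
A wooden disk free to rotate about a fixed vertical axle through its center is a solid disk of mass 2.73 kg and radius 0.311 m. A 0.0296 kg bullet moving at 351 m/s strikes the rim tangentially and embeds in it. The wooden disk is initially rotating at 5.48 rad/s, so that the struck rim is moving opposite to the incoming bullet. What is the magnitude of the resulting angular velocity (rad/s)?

The axle reaction passes through the axle and exerts no torque about it; angular momentum about the axle is conserved through the impact.
I_p = ½(2.73)(0.311)² = 0.1320 kg·m². Taking the sense of the bullet's angular momentum as positive, L_{bullet} = m v R = (0.0296)(351)(0.311) = 3.231 kg·m²/s.
L_i = −I_p ω_p + m v R = −(0.1320)(5.48) + 3.231 = 2.508 kg·m²/s.
After sticking, I_f = I_p + m R² = 0.1320 + (0.0296)(0.311)² = 0.1349 kg·m².
ω_f = L_i / I_f = 2.508 / 0.1349 = 18.59 rad/s.

|ω_f| ≈ 18.6 rad/s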